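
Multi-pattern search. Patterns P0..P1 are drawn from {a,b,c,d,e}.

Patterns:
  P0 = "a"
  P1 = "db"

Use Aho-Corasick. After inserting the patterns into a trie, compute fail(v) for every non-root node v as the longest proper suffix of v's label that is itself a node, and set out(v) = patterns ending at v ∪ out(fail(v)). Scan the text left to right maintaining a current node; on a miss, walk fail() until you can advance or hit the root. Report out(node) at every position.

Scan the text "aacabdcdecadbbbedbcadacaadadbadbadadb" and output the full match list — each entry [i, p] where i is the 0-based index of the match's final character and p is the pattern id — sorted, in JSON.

Build:
Trie (insert patterns):
  0='ε' goto a→1 d→2
  1='a' goto ·  [P0 ends]
  2='d' goto b→3
  3='db' goto ·  [P1 ends]

BFS fail/out derivation:
  n1('a'): parent n0 fail=0; on 'a' 0 → fail=0;  out {0}∪∅={0}
  n2('d'): parent n0 fail=0; on 'd' 0 → fail=0;  out ∅∪∅=∅
  n3('db'): parent n2 fail=0; on 'b' 0 → fail=0;  out {1}∪∅={1}

Run:
[0] read 'a'  n0⇒n1  → match P0@[0:0]
[1] read 'a'  n1⇒n1 (fail-walked)  → match P0@[1:1]
[2] read 'c'  n1⇒n0 (fail-walked)
[3] read 'a'  n0⇒n1  → match P0@[3:3]
[4] read 'b'  n1⇒n0 (fail-walked)
[5] read 'd'  n0⇒n2
[6] read 'c'  n2⇒n0 (fail-walked)
[7] read 'd'  n0⇒n2
[8] read 'e'  n2⇒n0 (fail-walked)
[9] read 'c'  n0⇒n0
[10] read 'a'  n0⇒n1  → match P0@[10:10]
[11] read 'd'  n1⇒n2 (fail-walked)
[12] read 'b'  n2⇒n3  → match P1@[11:12]
[13] read 'b'  n3⇒n0 (fail-walked)
[14] read 'b'  n0⇒n0
[15] read 'e'  n0⇒n0
[16] read 'd'  n0⇒n2
[17] read 'b'  n2⇒n3  → match P1@[16:17]
[18] read 'c'  n3⇒n0 (fail-walked)
[19] read 'a'  n0⇒n1  → match P0@[19:19]
[20] read 'd'  n1⇒n2 (fail-walked)
[21] read 'a'  n2⇒n1 (fail-walked)  → match P0@[21:21]
[22] read 'c'  n1⇒n0 (fail-walked)
[23] read 'a'  n0⇒n1  → match P0@[23:23]
[24] read 'a'  n1⇒n1 (fail-walked)  → match P0@[24:24]
[25] read 'd'  n1⇒n2 (fail-walked)
[26] read 'a'  n2⇒n1 (fail-walked)  → match P0@[26:26]
[27] read 'd'  n1⇒n2 (fail-walked)
[28] read 'b'  n2⇒n3  → match P1@[27:28]
[29] read 'a'  n3⇒n1 (fail-walked)  → match P0@[29:29]
[30] read 'd'  n1⇒n2 (fail-walked)
[31] read 'b'  n2⇒n3  → match P1@[30:31]
[32] read 'a'  n3⇒n1 (fail-walked)  → match P0@[32:32]
[33] read 'd'  n1⇒n2 (fail-walked)
[34] read 'a'  n2⇒n1 (fail-walked)  → match P0@[34:34]
[35] read 'd'  n1⇒n2 (fail-walked)
[36] read 'b'  n2⇒n3  → match P1@[35:36]

Result: [[0,0],[1,0],[3,0],[10,0],[12,1],[17,1],[19,0],[21,0],[23,0],[24,0],[26,0],[28,1],[29,0],[31,1],[32,0],[34,0],[36,1]]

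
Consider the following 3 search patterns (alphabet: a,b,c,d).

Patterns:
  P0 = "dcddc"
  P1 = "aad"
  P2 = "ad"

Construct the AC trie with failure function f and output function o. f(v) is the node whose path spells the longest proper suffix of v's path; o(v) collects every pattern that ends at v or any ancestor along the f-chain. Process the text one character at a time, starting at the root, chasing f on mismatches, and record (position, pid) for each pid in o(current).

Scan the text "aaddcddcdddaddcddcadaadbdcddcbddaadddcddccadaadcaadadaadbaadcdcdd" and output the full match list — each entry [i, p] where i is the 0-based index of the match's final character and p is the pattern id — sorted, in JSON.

Construct AC machine:
Trie (insert patterns):
  0='ε' goto a→6 d→1
  1='d' goto c→2
  2='dc' goto d→3
  3='dcd' goto d→4
  4='dcdd' goto c→5
  5='dcddc' goto ·  ←P0
  6='a' goto a→7 d→9
  7='aa' goto d→8
  8='aad' goto ·  ←P1
  9='ad' goto ·  ←P2

Failure links (BFS by depth):
  n1('d'): parent n0 fail=0; on 'd' 0 → fail=0;  out ∅∪∅=∅
  n6('a'): parent n0 fail=0; on 'a' 0 → fail=0;  out ∅∪∅=∅
  n2('dc'): parent n1 fail=0; on 'c' 0 → fail=0;  out ∅∪∅=∅
  n7('aa'): parent n6 fail=0; on 'a' 0 → fail=6;  out ∅∪∅=∅
  n9('ad'): parent n6 fail=0; on 'd' 0 → fail=1;  out {2}∪∅={2}
  n3('dcd'): parent n2 fail=0; on 'd' 0 → fail=1;  out ∅∪∅=∅
  n8('aad'): parent n7 fail=6; on 'd' 6 → fail=9;  out {1}∪{2}={1,2}
  n4('dcdd'): parent n3 fail=1; on 'd' 1→0 → fail=1;  out ∅∪∅=∅
  n5('dcddc'): parent n4 fail=1; on 'c' 1 → fail=2;  out {0}∪∅={0}

Scan:
[0] read 'a'  n0⇒n6
[1] read 'a'  n6⇒n7
[2] read 'd'  n7⇒n8  → match P1@[0:2],P2@[1:2]
[3] read 'd'  n8⇒n1 ·f
[4] read 'c'  n1⇒n2
[5] read 'd'  n2⇒n3
[6] read 'd'  n3⇒n4
[7] read 'c'  n4⇒n5  → match P0@[3:7]
[8] read 'd'  n5⇒n3 ·f
[9] read 'd'  n3⇒n4
[10] read 'd'  n4⇒n1 ·f
[11] read 'a'  n1⇒n6 ·f
[12] read 'd'  n6⇒n9  → match P2@[11:12]
[13] read 'd'  n9⇒n1 ·f
[14] read 'c'  n1⇒n2
[15] read 'd'  n2⇒n3
[16] read 'd'  n3⇒n4
[17] read 'c'  n4⇒n5  → match P0@[13:17]
[18] read 'a'  n5⇒n6 ·f
[19] read 'd'  n6⇒n9  → match P2@[18:19]
[20] read 'a'  n9⇒n6 ·f
[21] read 'a'  n6⇒n7
[22] read 'd'  n7⇒n8  → match P1@[20:22],P2@[21:22]
[23] read 'b'  n8⇒n0 ·f
[24] read 'd'  n0⇒n1
[25] read 'c'  n1⇒n2
[26] read 'd'  n2⇒n3
[27] read 'd'  n3⇒n4
[28] read 'c'  n4⇒n5  → match P0@[24:28]
[29] read 'b'  n5⇒n0 ·f
[30] read 'd'  n0⇒n1
[31] read 'd'  n1⇒n1 ·f
[32] read 'a'  n1⇒n6 ·f
[33] read 'a'  n6⇒n7
[34] read 'd'  n7⇒n8  → match P1@[32:34],P2@[33:34]
[35] read 'd'  n8⇒n1 ·f
[36] read 'd'  n1⇒n1 ·f
[37] read 'c'  n1⇒n2
[38] read 'd'  n2⇒n3
[39] read 'd'  n3⇒n4
[40] read 'c'  n4⇒n5  → match P0@[36:40]
[41] read 'c'  n5⇒n0 ·f
[42] read 'a'  n0⇒n6
[43] read 'd'  n6⇒n9  → match P2@[42:43]
[44] read 'a'  n9⇒n6 ·f
[45] read 'a'  n6⇒n7
[46] read 'd'  n7⇒n8  → match P1@[44:46],P2@[45:46]
[47] read 'c'  n8⇒n2 ·f
[48] read 'a'  n2⇒n6 ·f
[49] read 'a'  n6⇒n7
[50] read 'd'  n7⇒n8  → match P1@[48:50],P2@[49:50]
[51] read 'a'  n8⇒n6 ·f
[52] read 'd'  n6⇒n9  → match P2@[51:52]
[53] read 'a'  n9⇒n6 ·f
[54] read 'a'  n6⇒n7
[55] read 'd'  n7⇒n8  → match P1@[53:55],P2@[54:55]
[56] read 'b'  n8⇒n0 ·f
[57] read 'a'  n0⇒n6
[58] read 'a'  n6⇒n7
[59] read 'd'  n7⇒n8  → match P1@[57:59],P2@[58:59]
[60] read 'c'  n8⇒n2 ·f
[61] read 'd'  n2⇒n3
[62] read 'c'  n3⇒n2 ·f
[63] read 'd'  n2⇒n3
[64] read 'd'  n3⇒n4

Matches: [[2,1],[2,2],[7,0],[12,2],[17,0],[19,2],[22,1],[22,2],[28,0],[34,1],[34,2],[40,0],[43,2],[46,1],[46,2],[50,1],[50,2],[52,2],[55,1],[55,2],[59,1],[59,2]]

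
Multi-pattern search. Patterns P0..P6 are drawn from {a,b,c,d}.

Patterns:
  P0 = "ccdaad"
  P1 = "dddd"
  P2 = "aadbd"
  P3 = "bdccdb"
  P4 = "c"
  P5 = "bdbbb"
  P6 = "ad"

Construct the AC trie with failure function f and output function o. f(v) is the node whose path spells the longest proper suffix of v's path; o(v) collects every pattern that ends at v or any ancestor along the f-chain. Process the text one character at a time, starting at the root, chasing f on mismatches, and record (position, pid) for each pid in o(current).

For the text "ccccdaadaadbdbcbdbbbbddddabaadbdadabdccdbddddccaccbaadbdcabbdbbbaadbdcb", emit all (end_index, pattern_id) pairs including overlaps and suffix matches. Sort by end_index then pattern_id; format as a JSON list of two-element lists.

Construct AC machine:
Trie nodes:
  0='ε' goto a→11 b→16 c→1 d→7
  1='c' goto c→2  [P4 ends]
  2='cc' goto d→3
  3='ccd' goto a→4
  4='ccda' goto a→5
  5='ccdaa' goto d→6
  6='ccdaad' goto ·  [P0 ends]
  7='d' goto d→8
  8='dd' goto d→9
  9='ddd' goto d→10
  10='dddd' goto ·  [P1 ends]
  11='a' goto a→12 d→25
  12='aa' goto d→13
  13='aad' goto b→14
  14='aadb' goto d→15
  15='aadbd' goto ·  [P2 ends]
  16='b' goto d→17
  17='bd' goto b→22 c→18
  18='bdc' goto c→19
  19='bdcc' goto d→20
  20='bdccd' goto b→21
  21='bdccdb' goto ·  [P3 ends]
  22='bdb' goto b→23
  23='bdbb' goto b→24
  24='bdbbb' goto ·  [P5 ends]
  25='ad' goto ·  [P6 ends]

BFS fail/out derivation:
  n1('c'): parent n0 fail=0; on 'c' 0 → fail=0;  out {4}∪∅={4}
  n7('d'): parent n0 fail=0; on 'd' 0 → fail=0;  out ∅∪∅=∅
  n11('a'): parent n0 fail=0; on 'a' 0 → fail=0;  out ∅∪∅=∅
  n16('b'): parent n0 fail=0; on 'b' 0 → fail=0;  out ∅∪∅=∅
  n2('cc'): parent n1 fail=0; on 'c' 0 → fail=1;  out ∅∪{4}={4}
  n8('dd'): parent n7 fail=0; on 'd' 0 → fail=7;  out ∅∪∅=∅
  n12('aa'): parent n11 fail=0; on 'a' 0 → fail=11;  out ∅∪∅=∅
  n17('bd'): parent n16 fail=0; on 'd' 0 → fail=7;  out ∅∪∅=∅
  n25('ad'): parent n11 fail=0; on 'd' 0 → fail=7;  out {6}∪∅={6}
  n3('ccd'): parent n2 fail=1; on 'd' 1→0 → fail=7;  out ∅∪∅=∅
  n9('ddd'): parent n8 fail=7; on 'd' 7 → fail=8;  out ∅∪∅=∅
  n13('aad'): parent n12 fail=11; on 'd' 11 → fail=25;  out ∅∪{6}={6}
  n18('bdc'): parent n17 fail=7; on 'c' 7→0 → fail=1;  out ∅∪{4}={4}
  n22('bdb'): parent n17 fail=7; on 'b' 7→0 → fail=16;  out ∅∪∅=∅
  n4('ccda'): parent n3 fail=7; on 'a' 7→0 → fail=11;  out ∅∪∅=∅
  n10('dddd'): parent n9 fail=8; on 'd' 8 → fail=9;  out {1}∪∅={1}
  n14('aadb'): parent n13 fail=25; on 'b' 25→7→0 → fail=16;  out ∅∪∅=∅
  n19('bdcc'): parent n18 fail=1; on 'c' 1 → fail=2;  out ∅∪{4}={4}
  n23('bdbb'): parent n22 fail=16; on 'b' 16→0 → fail=16;  out ∅∪∅=∅
  n5('ccdaa'): parent n4 fail=11; on 'a' 11 → fail=12;  out ∅∪∅=∅
  n15('aadbd'): parent n14 fail=16; on 'd' 16 → fail=17;  out {2}∪∅={2}
  n20('bdccd'): parent n19 fail=2; on 'd' 2 → fail=3;  out ∅∪∅=∅
  n24('bdbbb'): parent n23 fail=16; on 'b' 16→0 → fail=16;  out {5}∪∅={5}
  n6('ccdaad'): parent n5 fail=12; on 'd' 12 → fail=13;  out {0}∪{6}={0,6}
  n21('bdccdb'): parent n20 fail=3; on 'b' 3→7→0 → fail=16;  out {3}∪∅={3}

Run:
i=0 'c': node 0→1  ** P4@[0:0]
i=1 'c': node 1→2  ** P4@[1:1]
i=2 'c': node 2→2 (via fail)  ** P4@[2:2]
i=3 'c': node 2→2 (via fail)  ** P4@[3:3]
i=4 'd': node 2→3
i=5 'a': node 3→4
i=6 'a': node 4→5
i=7 'd': node 5→6  ** P0@[2:7],P6@[6:7]
i=8 'a': node 6→11 (via fail)
i=9 'a': node 11→12
i=10 'd': node 12→13  ** P6@[9:10]
i=11 'b': node 13→14
i=12 'd': node 14→15  ** P2@[8:12]
i=13 'b': node 15→22 (via fail)
i=14 'c': node 22→1 (via fail)  ** P4@[14:14]
i=15 'b': node 1→16 (via fail)
i=16 'd': node 16→17
i=17 'b': node 17→22
i=18 'b': node 22→23
i=19 'b': node 23→24  ** P5@[15:19]
i=20 'b': node 24→16 (via fail)
i=21 'd': node 16→17
i=22 'd': node 17→8 (via fail)
i=23 'd': node 8→9
i=24 'd': node 9→10  ** P1@[21:24]
i=25 'a': node 10→11 (via fail)
i=26 'b': node 11→16 (via fail)
i=27 'a': node 16→11 (via fail)
i=28 'a': node 11→12
i=29 'd': node 12→13  ** P6@[28:29]
i=30 'b': node 13→14
i=31 'd': node 14→15  ** P2@[27:31]
i=32 'a': node 15→11 (via fail)
i=33 'd': node 11→25  ** P6@[32:33]
i=34 'a': node 25→11 (via fail)
i=35 'b': node 11→16 (via fail)
i=36 'd': node 16→17
i=37 'c': node 17→18  ** P4@[37:37]
i=38 'c': node 18→19  ** P4@[38:38]
i=39 'd': node 19→20
i=40 'b': node 20→21  ** P3@[35:40]
i=41 'd': node 21→17 (via fail)
i=42 'd': node 17→8 (via fail)
i=43 'd': node 8→9
i=44 'd': node 9→10  ** P1@[41:44]
i=45 'c': node 10→1 (via fail)  ** P4@[45:45]
i=46 'c': node 1→2  ** P4@[46:46]
i=47 'a': node 2→11 (via fail)
i=48 'c': node 11→1 (via fail)  ** P4@[48:48]
i=49 'c': node 1→2  ** P4@[49:49]
i=50 'b': node 2→16 (via fail)
i=51 'a': node 16→11 (via fail)
i=52 'a': node 11→12
i=53 'd': node 12→13  ** P6@[52:53]
i=54 'b': node 13→14
i=55 'd': node 14→15  ** P2@[51:55]
i=56 'c': node 15→18 (via fail)  ** P4@[56:56]
i=57 'a': node 18→11 (via fail)
i=58 'b': node 11→16 (via fail)
i=59 'b': node 16→16 (via fail)
i=60 'd': node 16→17
i=61 'b': node 17→22
i=62 'b': node 22→23
i=63 'b': node 23→24  ** P5@[59:63]
i=64 'a': node 24→11 (via fail)
i=65 'a': node 11→12
i=66 'd': node 12→13  ** P6@[65:66]
i=67 'b': node 13→14
i=68 'd': node 14→15  ** P2@[64:68]
i=69 'c': node 15→18 (via fail)  ** P4@[69:69]
i=70 'b': node 18→16 (via fail)

All matches (sorted): [[0,4],[1,4],[2,4],[3,4],[7,0],[7,6],[10,6],[12,2],[14,4],[19,5],[24,1],[29,6],[31,2],[33,6],[37,4],[38,4],[40,3],[44,1],[45,4],[46,4],[48,4],[49,4],[53,6],[55,2],[56,4],[63,5],[66,6],[68,2],[69,4]]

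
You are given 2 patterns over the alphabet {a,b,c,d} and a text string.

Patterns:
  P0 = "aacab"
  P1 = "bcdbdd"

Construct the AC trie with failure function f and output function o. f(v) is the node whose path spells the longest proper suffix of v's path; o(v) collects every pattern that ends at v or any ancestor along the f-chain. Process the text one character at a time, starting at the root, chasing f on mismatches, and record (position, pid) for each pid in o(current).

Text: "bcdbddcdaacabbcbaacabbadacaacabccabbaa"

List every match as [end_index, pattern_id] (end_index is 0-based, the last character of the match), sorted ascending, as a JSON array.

Build:
Trie nodes:
  0='ε' goto a→1 b→6
  1='a' goto a→2
  2='aa' goto c→3
  3='aac' goto a→4
  4='aaca' goto b→5
  5='aacab' goto ·  [P0 ends]
  6='b' goto c→7
  7='bc' goto d→8
  8='bcd' goto b→9
  9='bcdb' goto d→10
  10='bcdbd' goto d→11
  11='bcdbdd' goto ·  [P1 ends]

Failure links (BFS by depth):
  n1('a'): parent n0 fail=0; on 'a' 0 → fail=0;  out ∅∪∅=∅
  n6('b'): parent n0 fail=0; on 'b' 0 → fail=0;  out ∅∪∅=∅
  n2('aa'): parent n1 fail=0; on 'a' 0 → fail=1;  out ∅∪∅=∅
  n7('bc'): parent n6 fail=0; on 'c' 0 → fail=0;  out ∅∪∅=∅
  n3('aac'): parent n2 fail=1; on 'c' 1→0 → fail=0;  out ∅∪∅=∅
  n8('bcd'): parent n7 fail=0; on 'd' 0 → fail=0;  out ∅∪∅=∅
  n4('aaca'): parent n3 fail=0; on 'a' 0 → fail=1;  out ∅∪∅=∅
  n9('bcdb'): parent n8 fail=0; on 'b' 0 → fail=6;  out ∅∪∅=∅
  n5('aacab'): parent n4 fail=1; on 'b' 1→0 → fail=6;  out {0}∪∅={0}
  n10('bcdbd'): parent n9 fail=6; on 'd' 6→0 → fail=0;  out ∅∪∅=∅
  n11('bcdbdd'): parent n10 fail=0; on 'd' 0 → fail=0;  out {1}∪∅={1}

Scan:
[0] read 'b'  n0⇒n6
[1] read 'c'  n6⇒n7
[2] read 'd'  n7⇒n8
[3] read 'b'  n8⇒n9
[4] read 'd'  n9⇒n10
[5] read 'd'  n10⇒n11  → match P1@[0:5]
[6] read 'c'  n11⇒n0 (via fail)
[7] read 'd'  n0⇒n0
[8] read 'a'  n0⇒n1
[9] read 'a'  n1⇒n2
[10] read 'c'  n2⇒n3
[11] read 'a'  n3⇒n4
[12] read 'b'  n4⇒n5  → match P0@[8:12]
[13] read 'b'  n5⇒n6 (via fail)
[14] read 'c'  n6⇒n7
[15] read 'b'  n7⇒n6 (via fail)
[16] read 'a'  n6⇒n1 (via fail)
[17] read 'a'  n1⇒n2
[18] read 'c'  n2⇒n3
[19] read 'a'  n3⇒n4
[20] read 'b'  n4⇒n5  → match P0@[16:20]
[21] read 'b'  n5⇒n6 (via fail)
[22] read 'a'  n6⇒n1 (via fail)
[23] read 'd'  n1⇒n0 (via fail)
[24] read 'a'  n0⇒n1
[25] read 'c'  n1⇒n0 (via fail)
[26] read 'a'  n0⇒n1
[27] read 'a'  n1⇒n2
[28] read 'c'  n2⇒n3
[29] read 'a'  n3⇒n4
[30] read 'b'  n4⇒n5  → match P0@[26:30]
[31] read 'c'  n5⇒n7 (via fail)
[32] read 'c'  n7⇒n0 (via fail)
[33] read 'a'  n0⇒n1
[34] read 'b'  n1⇒n6 (via fail)
[35] read 'b'  n6⇒n6 (via fail)
[36] read 'a'  n6⇒n1 (via fail)
[37] read 'a'  n1⇒n2

Result: [[5,1],[12,0],[20,0],[30,0]]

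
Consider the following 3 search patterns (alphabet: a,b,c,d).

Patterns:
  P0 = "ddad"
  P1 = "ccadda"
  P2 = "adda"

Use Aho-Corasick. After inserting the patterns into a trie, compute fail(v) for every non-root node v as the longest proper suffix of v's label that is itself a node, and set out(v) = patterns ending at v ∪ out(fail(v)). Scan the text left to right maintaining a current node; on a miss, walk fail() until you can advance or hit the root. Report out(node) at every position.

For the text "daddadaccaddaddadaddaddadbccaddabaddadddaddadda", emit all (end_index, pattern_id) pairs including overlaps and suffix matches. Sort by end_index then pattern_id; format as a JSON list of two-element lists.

Construct AC machine:
Trie (insert patterns):
  0='ε' goto a→11 c→5 d→1
  1='d' goto d→2
  2='dd' goto a→3
  3='dda' goto d→4
  4='ddad' goto ·  [P0 ends]
  5='c' goto c→6
  6='cc' goto a→7
  7='cca' goto d→8
  8='ccad' goto d→9
  9='ccadd' goto a→10
  10='ccadda' goto ·  [P1 ends]
  11='a' goto d→12
  12='ad' goto d→13
  13='add' goto a→14
  14='adda' goto ·  [P2 ends]

BFS fail/out derivation:
  fail(1) 'd': from fail(0)=0 chase 'd': 0 ⇒ 0;  out=∅∪out(0)=∅
  fail(5) 'c': from fail(0)=0 chase 'c': 0 ⇒ 0;  out=∅∪out(0)=∅
  fail(11) 'a': from fail(0)=0 chase 'a': 0 ⇒ 0;  out=∅∪out(0)=∅
  fail(2) 'dd': from fail(1)=0 chase 'd': 0 ⇒ 1;  out=∅∪out(1)=∅
  fail(6) 'cc': from fail(5)=0 chase 'c': 0 ⇒ 5;  out=∅∪out(5)=∅
  fail(12) 'ad': from fail(11)=0 chase 'd': 0 ⇒ 1;  out=∅∪out(1)=∅
  fail(3) 'dda': from fail(2)=1 chase 'a': 1→0 ⇒ 11;  out=∅∪out(11)=∅
  fail(7) 'cca': from fail(6)=5 chase 'a': 5→0 ⇒ 11;  out=∅∪out(11)=∅
  fail(13) 'add': from fail(12)=1 chase 'd': 1 ⇒ 2;  out=∅∪out(2)=∅
  fail(4) 'ddad': from fail(3)=11 chase 'd': 11 ⇒ 12;  out={0}∪out(12)={0}
  fail(8) 'ccad': from fail(7)=11 chase 'd': 11 ⇒ 12;  out=∅∪out(12)=∅
  fail(14) 'adda': from fail(13)=2 chase 'a': 2 ⇒ 3;  out={2}∪out(3)={2}
  fail(9) 'ccadd': from fail(8)=12 chase 'd': 12 ⇒ 13;  out=∅∪out(13)=∅
  fail(10) 'ccadda': from fail(9)=13 chase 'a': 13 ⇒ 14;  out={1}∪out(14)={1,2}

Text stream:
i=0 'd': node 0→1
i=1 'a': node 1→11 (via fail)
i=2 'd': node 11→12
i=3 'd': node 12→13
i=4 'a': node 13→14  → match P2@[1:4]
i=5 'd': node 14→4 (via fail)  → match P0@[2:5]
i=6 'a': node 4→11 (via fail)
i=7 'c': node 11→5 (via fail)
i=8 'c': node 5→6
i=9 'a': node 6→7
i=10 'd': node 7→8
i=11 'd': node 8→9
i=12 'a': node 9→10  → match P1@[7:12],P2@[9:12]
i=13 'd': node 10→4 (via fail)  → match P0@[10:13]
i=14 'd': node 4→13 (via fail)
i=15 'a': node 13→14  → match P2@[12:15]
i=16 'd': node 14→4 (via fail)  → match P0@[13:16]
i=17 'a': node 4→11 (via fail)
i=18 'd': node 11→12
i=19 'd': node 12→13
i=20 'a': node 13→14  → match P2@[17:20]
i=21 'd': node 14→4 (via fail)  → match P0@[18:21]
i=22 'd': node 4→13 (via fail)
i=23 'a': node 13→14  → match P2@[20:23]
i=24 'd': node 14→4 (via fail)  → match P0@[21:24]
i=25 'b': node 4→0 (via fail)
i=26 'c': node 0→5
i=27 'c': node 5→6
i=28 'a': node 6→7
i=29 'd': node 7→8
i=30 'd': node 8→9
i=31 'a': node 9→10  → match P1@[26:31],P2@[28:31]
i=32 'b': node 10→0 (via fail)
i=33 'a': node 0→11
i=34 'd': node 11→12
i=35 'd': node 12→13
i=36 'a': node 13→14  → match P2@[33:36]
i=37 'd': node 14→4 (via fail)  → match P0@[34:37]
i=38 'd': node 4→13 (via fail)
i=39 'd': node 13→2 (via fail)
i=40 'a': node 2→3
i=41 'd': node 3→4  → match P0@[38:41]
i=42 'd': node 4→13 (via fail)
i=43 'a': node 13→14  → match P2@[40:43]
i=44 'd': node 14→4 (via fail)  → match P0@[41:44]
i=45 'd': node 4→13 (via fail)
i=46 'a': node 13→14  → match P2@[43:46]

Matches: [[4,2],[5,0],[12,1],[12,2],[13,0],[15,2],[16,0],[20,2],[21,0],[23,2],[24,0],[31,1],[31,2],[36,2],[37,0],[41,0],[43,2],[44,0],[46,2]]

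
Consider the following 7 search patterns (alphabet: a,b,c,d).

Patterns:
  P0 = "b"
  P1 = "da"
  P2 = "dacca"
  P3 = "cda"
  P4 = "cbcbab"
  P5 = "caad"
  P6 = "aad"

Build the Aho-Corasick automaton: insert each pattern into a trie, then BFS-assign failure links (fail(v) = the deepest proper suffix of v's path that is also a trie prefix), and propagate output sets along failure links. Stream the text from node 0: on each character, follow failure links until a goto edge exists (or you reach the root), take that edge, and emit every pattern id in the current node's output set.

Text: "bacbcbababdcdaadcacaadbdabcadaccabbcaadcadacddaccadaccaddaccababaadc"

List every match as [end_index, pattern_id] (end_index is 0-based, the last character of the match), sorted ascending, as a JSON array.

Construct AC machine:
Trie nodes:
  0='ε' goto a→18 b→1 c→7 d→2
  1='b' goto ·  [P0 ends]
  2='d' goto a→3
  3='da' goto c→4  [P1 ends]
  4='dac' goto c→5
  5='dacc' goto a→6
  6='dacca' goto ·  [P2 ends]
  7='c' goto a→15 b→10 d→8
  8='cd' goto a→9
  9='cda' goto ·  [P3 ends]
  10='cb' goto c→11
  11='cbc' goto b→12
  12='cbcb' goto a→13
  13='cbcba' goto b→14
  14='cbcbab' goto ·  [P4 ends]
  15='ca' goto a→16
  16='caa' goto d→17
  17='caad' goto ·  [P5 ends]
  18='a' goto a→19
  19='aa' goto d→20
  20='aad' goto ·  [P6 ends]

Failure links (BFS by depth):
  fail(1) 'b': from fail(0)=0 chase 'b': 0 ⇒ 0;  out={0}∪out(0)={0}
  fail(2) 'd': from fail(0)=0 chase 'd': 0 ⇒ 0;  out=∅∪out(0)=∅
  fail(7) 'c': from fail(0)=0 chase 'c': 0 ⇒ 0;  out=∅∪out(0)=∅
  fail(18) 'a': from fail(0)=0 chase 'a': 0 ⇒ 0;  out=∅∪out(0)=∅
  fail(3) 'da': from fail(2)=0 chase 'a': 0 ⇒ 18;  out={1}∪out(18)={1}
  fail(8) 'cd': from fail(7)=0 chase 'd': 0 ⇒ 2;  out=∅∪out(2)=∅
  fail(10) 'cb': from fail(7)=0 chase 'b': 0 ⇒ 1;  out=∅∪out(1)={0}
  fail(15) 'ca': from fail(7)=0 chase 'a': 0 ⇒ 18;  out=∅∪out(18)=∅
  fail(19) 'aa': from fail(18)=0 chase 'a': 0 ⇒ 18;  out=∅∪out(18)=∅
  fail(4) 'dac': from fail(3)=18 chase 'c': 18→0 ⇒ 7;  out=∅∪out(7)=∅
  fail(9) 'cda': from fail(8)=2 chase 'a': 2 ⇒ 3;  out={3}∪out(3)={1,3}
  fail(11) 'cbc': from fail(10)=1 chase 'c': 1→0 ⇒ 7;  out=∅∪out(7)=∅
  fail(16) 'caa': from fail(15)=18 chase 'a': 18 ⇒ 19;  out=∅∪out(19)=∅
  fail(20) 'aad': from fail(19)=18 chase 'd': 18→0 ⇒ 2;  out={6}∪out(2)={6}
  fail(5) 'dacc': from fail(4)=7 chase 'c': 7→0 ⇒ 7;  out=∅∪out(7)=∅
  fail(12) 'cbcb': from fail(11)=7 chase 'b': 7 ⇒ 10;  out=∅∪out(10)={0}
  fail(17) 'caad': from fail(16)=19 chase 'd': 19 ⇒ 20;  out={5}∪out(20)={5,6}
  fail(6) 'dacca': from fail(5)=7 chase 'a': 7 ⇒ 15;  out={2}∪out(15)={2}
  fail(13) 'cbcba': from fail(12)=10 chase 'a': 10→1→0 ⇒ 18;  out=∅∪out(18)=∅
  fail(14) 'cbcbab': from fail(13)=18 chase 'b': 18→0 ⇒ 1;  out={4}∪out(1)={0,4}

Scan:
[0] read 'b'  n0⇒n1  emit P0@[0:0]
[1] read 'a'  n1⇒n18 (via fail)
[2] read 'c'  n18⇒n7 (via fail)
[3] read 'b'  n7⇒n10  emit P0@[3:3]
[4] read 'c'  n10⇒n11
[5] read 'b'  n11⇒n12  emit P0@[5:5]
[6] read 'a'  n12⇒n13
[7] read 'b'  n13⇒n14  emit P0@[7:7],P4@[2:7]
[8] read 'a'  n14⇒n18 (via fail)
[9] read 'b'  n18⇒n1 (via fail)  emit P0@[9:9]
[10] read 'd'  n1⇒n2 (via fail)
[11] read 'c'  n2⇒n7 (via fail)
[12] read 'd'  n7⇒n8
[13] read 'a'  n8⇒n9  emit P1@[12:13],P3@[11:13]
[14] read 'a'  n9⇒n19 (via fail)
[15] read 'd'  n19⇒n20  emit P6@[13:15]
[16] read 'c'  n20⇒n7 (via fail)
[17] read 'a'  n7⇒n15
[18] read 'c'  n15⇒n7 (via fail)
[19] read 'a'  n7⇒n15
[20] read 'a'  n15⇒n16
[21] read 'd'  n16⇒n17  emit P5@[18:21],P6@[19:21]
[22] read 'b'  n17⇒n1 (via fail)  emit P0@[22:22]
[23] read 'd'  n1⇒n2 (via fail)
[24] read 'a'  n2⇒n3  emit P1@[23:24]
[25] read 'b'  n3⇒n1 (via fail)  emit P0@[25:25]
[26] read 'c'  n1⇒n7 (via fail)
[27] read 'a'  n7⇒n15
[28] read 'd'  n15⇒n2 (via fail)
[29] read 'a'  n2⇒n3  emit P1@[28:29]
[30] read 'c'  n3⇒n4
[31] read 'c'  n4⇒n5
[32] read 'a'  n5⇒n6  emit P2@[28:32]
[33] read 'b'  n6⇒n1 (via fail)  emit P0@[33:33]
[34] read 'b'  n1⇒n1 (via fail)  emit P0@[34:34]
[35] read 'c'  n1⇒n7 (via fail)
[36] read 'a'  n7⇒n15
[37] read 'a'  n15⇒n16
[38] read 'd'  n16⇒n17  emit P5@[35:38],P6@[36:38]
[39] read 'c'  n17⇒n7 (via fail)
[40] read 'a'  n7⇒n15
[41] read 'd'  n15⇒n2 (via fail)
[42] read 'a'  n2⇒n3  emit P1@[41:42]
[43] read 'c'  n3⇒n4
[44] read 'd'  n4⇒n8 (via fail)
[45] read 'd'  n8⇒n2 (via fail)
[46] read 'a'  n2⇒n3  emit P1@[45:46]
[47] read 'c'  n3⇒n4
[48] read 'c'  n4⇒n5
[49] read 'a'  n5⇒n6  emit P2@[45:49]
[50] read 'd'  n6⇒n2 (via fail)
[51] read 'a'  n2⇒n3  emit P1@[50:51]
[52] read 'c'  n3⇒n4
[53] read 'c'  n4⇒n5
[54] read 'a'  n5⇒n6  emit P2@[50:54]
[55] read 'd'  n6⇒n2 (via fail)
[56] read 'd'  n2⇒n2 (via fail)
[57] read 'a'  n2⇒n3  emit P1@[56:57]
[58] read 'c'  n3⇒n4
[59] read 'c'  n4⇒n5
[60] read 'a'  n5⇒n6  emit P2@[56:60]
[61] read 'b'  n6⇒n1 (via fail)  emit P0@[61:61]
[62] read 'a'  n1⇒n18 (via fail)
[63] read 'b'  n18⇒n1 (via fail)  emit P0@[63:63]
[64] read 'a'  n1⇒n18 (via fail)
[65] read 'a'  n18⇒n19
[66] read 'd'  n19⇒n20  emit P6@[64:66]
[67] read 'c'  n20⇒n7 (via fail)

Result: [[0,0],[3,0],[5,0],[7,0],[7,4],[9,0],[13,1],[13,3],[15,6],[21,5],[21,6],[22,0],[24,1],[25,0],[29,1],[32,2],[33,0],[34,0],[38,5],[38,6],[42,1],[46,1],[49,2],[51,1],[54,2],[57,1],[60,2],[61,0],[63,0],[66,6]]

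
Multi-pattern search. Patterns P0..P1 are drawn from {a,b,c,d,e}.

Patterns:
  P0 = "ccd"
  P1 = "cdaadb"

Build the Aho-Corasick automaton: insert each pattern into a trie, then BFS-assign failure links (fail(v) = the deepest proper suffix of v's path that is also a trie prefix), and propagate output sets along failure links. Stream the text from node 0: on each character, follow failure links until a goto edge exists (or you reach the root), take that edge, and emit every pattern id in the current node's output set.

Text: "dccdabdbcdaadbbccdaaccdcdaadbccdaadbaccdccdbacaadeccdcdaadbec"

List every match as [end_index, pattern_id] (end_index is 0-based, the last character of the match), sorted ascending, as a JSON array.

Construct AC machine:
Trie nodes:
  0='ε' goto c→1
  1='c' goto c→2 d→4
  2='cc' goto d→3
  3='ccd' goto ·  ←P0
  4='cd' goto a→5
  5='cda' goto a→6
  6='cdaa' goto d→7
  7='cdaad' goto b→8
  8='cdaadb' goto ·  ←P1

BFS fail/out derivation:
  n1('c'): parent n0 fail=0; on 'c' 0 → fail=0;  out ∅∪∅=∅
  n2('cc'): parent n1 fail=0; on 'c' 0 → fail=1;  out ∅∪∅=∅
  n4('cd'): parent n1 fail=0; on 'd' 0 → fail=0;  out ∅∪∅=∅
  n3('ccd'): parent n2 fail=1; on 'd' 1 → fail=4;  out {0}∪∅={0}
  n5('cda'): parent n4 fail=0; on 'a' 0 → fail=0;  out ∅∪∅=∅
  n6('cdaa'): parent n5 fail=0; on 'a' 0 → fail=0;  out ∅∪∅=∅
  n7('cdaad'): parent n6 fail=0; on 'd' 0 → fail=0;  out ∅∪∅=∅
  n8('cdaadb'): parent n7 fail=0; on 'b' 0 → fail=0;  out {1}∪∅={1}

Run:
i=0 'd': node 0→0
i=1 'c': node 0→1
i=2 'c': node 1→2
i=3 'd': node 2→3  ** P0@[1:3]
i=4 'a': node 3→5 (via fail)
i=5 'b': node 5→0 (via fail)
i=6 'd': node 0→0
i=7 'b': node 0→0
i=8 'c': node 0→1
i=9 'd': node 1→4
i=10 'a': node 4→5
i=11 'a': node 5→6
i=12 'd': node 6→7
i=13 'b': node 7→8  ** P1@[8:13]
i=14 'b': node 8→0 (via fail)
i=15 'c': node 0→1
i=16 'c': node 1→2
i=17 'd': node 2→3  ** P0@[15:17]
i=18 'a': node 3→5 (via fail)
i=19 'a': node 5→6
i=20 'c': node 6→1 (via fail)
i=21 'c': node 1→2
i=22 'd': node 2→3  ** P0@[20:22]
i=23 'c': node 3→1 (via fail)
i=24 'd': node 1→4
i=25 'a': node 4→5
i=26 'a': node 5→6
i=27 'd': node 6→7
i=28 'b': node 7→8  ** P1@[23:28]
i=29 'c': node 8→1 (via fail)
i=30 'c': node 1→2
i=31 'd': node 2→3  ** P0@[29:31]
i=32 'a': node 3→5 (via fail)
i=33 'a': node 5→6
i=34 'd': node 6→7
i=35 'b': node 7→8  ** P1@[30:35]
i=36 'a': node 8→0 (via fail)
i=37 'c': node 0→1
i=38 'c': node 1→2
i=39 'd': node 2→3  ** P0@[37:39]
i=40 'c': node 3→1 (via fail)
i=41 'c': node 1→2
i=42 'd': node 2→3  ** P0@[40:42]
i=43 'b': node 3→0 (via fail)
i=44 'a': node 0→0
i=45 'c': node 0→1
i=46 'a': node 1→0 (via fail)
i=47 'a': node 0→0
i=48 'd': node 0→0
i=49 'e': node 0→0
i=50 'c': node 0→1
i=51 'c': node 1→2
i=52 'd': node 2→3  ** P0@[50:52]
i=53 'c': node 3→1 (via fail)
i=54 'd': node 1→4
i=55 'a': node 4→5
i=56 'a': node 5→6
i=57 'd': node 6→7
i=58 'b': node 7→8  ** P1@[53:58]
i=59 'e': node 8→0 (via fail)
i=60 'c': node 0→1

Result: [[3,0],[13,1],[17,0],[22,0],[28,1],[31,0],[35,1],[39,0],[42,0],[52,0],[58,1]]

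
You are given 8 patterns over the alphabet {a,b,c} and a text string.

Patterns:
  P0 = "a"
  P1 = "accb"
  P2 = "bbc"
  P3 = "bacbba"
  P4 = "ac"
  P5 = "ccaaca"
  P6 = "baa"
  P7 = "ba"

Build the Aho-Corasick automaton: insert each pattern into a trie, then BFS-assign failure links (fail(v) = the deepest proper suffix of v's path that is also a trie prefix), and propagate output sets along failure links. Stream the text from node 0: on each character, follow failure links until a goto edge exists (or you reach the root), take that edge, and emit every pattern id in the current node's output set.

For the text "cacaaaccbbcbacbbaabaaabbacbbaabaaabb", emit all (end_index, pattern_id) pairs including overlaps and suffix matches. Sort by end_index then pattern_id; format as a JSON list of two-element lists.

Build:
Trie (insert patterns):
  0='ε' goto a→1 b→5 c→13
  1='a' goto c→2  ←P0
  2='ac' goto c→3  ←P4
  3='acc' goto b→4
  4='accb' goto ·  ←P1
  5='b' goto a→8 b→6
  6='bb' goto c→7
  7='bbc' goto ·  ←P2
  8='ba' goto a→19 c→9  ←P7
  9='bac' goto b→10
  10='bacb' goto b→11
  11='bacbb' goto a→12
  12='bacbba' goto ·  ←P3
  13='c' goto c→14
  14='cc' goto a→15
  15='cca' goto a→16
  16='ccaa' goto c→17
  17='ccaac' goto a→18
  18='ccaaca' goto ·  ←P5
  19='baa' goto ·  ←P6

Failure links (BFS by depth):
  fail(1) 'a': from fail(0)=0 chase 'a': 0 ⇒ 0;  out={0}∪out(0)={0}
  fail(5) 'b': from fail(0)=0 chase 'b': 0 ⇒ 0;  out=∅∪out(0)=∅
  fail(13) 'c': from fail(0)=0 chase 'c': 0 ⇒ 0;  out=∅∪out(0)=∅
  fail(2) 'ac': from fail(1)=0 chase 'c': 0 ⇒ 13;  out={4}∪out(13)={4}
  fail(6) 'bb': from fail(5)=0 chase 'b': 0 ⇒ 5;  out=∅∪out(5)=∅
  fail(8) 'ba': from fail(5)=0 chase 'a': 0 ⇒ 1;  out={7}∪out(1)={0,7}
  fail(14) 'cc': from fail(13)=0 chase 'c': 0 ⇒ 13;  out=∅∪out(13)=∅
  fail(3) 'acc': from fail(2)=13 chase 'c': 13 ⇒ 14;  out=∅∪out(14)=∅
  fail(7) 'bbc': from fail(6)=5 chase 'c': 5→0 ⇒ 13;  out={2}∪out(13)={2}
  fail(9) 'bac': from fail(8)=1 chase 'c': 1 ⇒ 2;  out=∅∪out(2)={4}
  fail(15) 'cca': from fail(14)=13 chase 'a': 13→0 ⇒ 1;  out=∅∪out(1)={0}
  fail(19) 'baa': from fail(8)=1 chase 'a': 1→0 ⇒ 1;  out={6}∪out(1)={0,6}
  fail(4) 'accb': from fail(3)=14 chase 'b': 14→13→0 ⇒ 5;  out={1}∪out(5)={1}
  fail(10) 'bacb': from fail(9)=2 chase 'b': 2→13→0 ⇒ 5;  out=∅∪out(5)=∅
  fail(16) 'ccaa': from fail(15)=1 chase 'a': 1→0 ⇒ 1;  out=∅∪out(1)={0}
  fail(11) 'bacbb': from fail(10)=5 chase 'b': 5 ⇒ 6;  out=∅∪out(6)=∅
  fail(17) 'ccaac': from fail(16)=1 chase 'c': 1 ⇒ 2;  out=∅∪out(2)={4}
  fail(12) 'bacbba': from fail(11)=6 chase 'a': 6→5 ⇒ 8;  out={3}∪out(8)={0,3,7}
  fail(18) 'ccaaca': from fail(17)=2 chase 'a': 2→13→0 ⇒ 1;  out={5}∪out(1)={0,5}

Run:
pos 0 'c': at 13
pos 1 'a': at 1 (fail-walked)  ** P0@[1:1]
pos 2 'c': at 2  ** P4@[1:2]
pos 3 'a': at 1 (fail-walked)  ** P0@[3:3]
pos 4 'a': at 1 (fail-walked)  ** P0@[4:4]
pos 5 'a': at 1 (fail-walked)  ** P0@[5:5]
pos 6 'c': at 2  ** P4@[5:6]
pos 7 'c': at 3
pos 8 'b': at 4  ** P1@[5:8]
pos 9 'b': at 6 (fail-walked)
pos 10 'c': at 7  ** P2@[8:10]
pos 11 'b': at 5 (fail-walked)
pos 12 'a': at 8  ** P0@[12:12],P7@[11:12]
pos 13 'c': at 9  ** P4@[12:13]
pos 14 'b': at 10
pos 15 'b': at 11
pos 16 'a': at 12  ** P0@[16:16],P3@[11:16],P7@[15:16]
pos 17 'a': at 19 (fail-walked)  ** P0@[17:17],P6@[15:17]
pos 18 'b': at 5 (fail-walked)
pos 19 'a': at 8  ** P0@[19:19],P7@[18:19]
pos 20 'a': at 19  ** P0@[20:20],P6@[18:20]
pos 21 'a': at 1 (fail-walked)  ** P0@[21:21]
pos 22 'b': at 5 (fail-walked)
pos 23 'b': at 6
pos 24 'a': at 8 (fail-walked)  ** P0@[24:24],P7@[23:24]
pos 25 'c': at 9  ** P4@[24:25]
pos 26 'b': at 10
pos 27 'b': at 11
pos 28 'a': at 12  ** P0@[28:28],P3@[23:28],P7@[27:28]
pos 29 'a': at 19 (fail-walked)  ** P0@[29:29],P6@[27:29]
pos 30 'b': at 5 (fail-walked)
pos 31 'a': at 8  ** P0@[31:31],P7@[30:31]
pos 32 'a': at 19  ** P0@[32:32],P6@[30:32]
pos 33 'a': at 1 (fail-walked)  ** P0@[33:33]
pos 34 'b': at 5 (fail-walked)
pos 35 'b': at 6

Matches: [[1,0],[2,4],[3,0],[4,0],[5,0],[6,4],[8,1],[10,2],[12,0],[12,7],[13,4],[16,0],[16,3],[16,7],[17,0],[17,6],[19,0],[19,7],[20,0],[20,6],[21,0],[24,0],[24,7],[25,4],[28,0],[28,3],[28,7],[29,0],[29,6],[31,0],[31,7],[32,0],[32,6],[33,0]]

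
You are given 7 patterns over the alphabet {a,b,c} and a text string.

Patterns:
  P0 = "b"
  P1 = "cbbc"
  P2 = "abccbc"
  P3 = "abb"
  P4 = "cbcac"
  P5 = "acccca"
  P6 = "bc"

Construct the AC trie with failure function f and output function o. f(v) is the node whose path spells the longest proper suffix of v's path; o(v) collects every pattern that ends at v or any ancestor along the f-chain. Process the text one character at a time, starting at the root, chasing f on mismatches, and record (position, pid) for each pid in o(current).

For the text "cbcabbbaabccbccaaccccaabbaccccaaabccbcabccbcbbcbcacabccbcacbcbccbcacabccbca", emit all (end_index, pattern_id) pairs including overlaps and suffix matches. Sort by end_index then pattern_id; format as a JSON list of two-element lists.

Build automaton:
Trie nodes:
  0='ε' goto a→6 b→1 c→2
  1='b' goto c→21  ←P0
  2='c' goto b→3
  3='cb' goto b→4 c→13
  4='cbb' goto c→5
  5='cbbc' goto ·  ←P1
  6='a' goto b→7 c→16
  7='ab' goto b→12 c→8
  8='abc' goto c→9
  9='abcc' goto b→10
  10='abccb' goto c→11
  11='abccbc' goto ·  ←P2
  12='abb' goto ·  ←P3
  13='cbc' goto a→14
  14='cbca' goto c→15
  15='cbcac' goto ·  ←P4
  16='ac' goto c→17
  17='acc' goto c→18
  18='accc' goto c→19
  19='acccc' goto a→20
  20='acccca' goto ·  ←P5
  21='bc' goto ·  ←P6

BFS fail/out derivation:
  fail(1) 'b': from fail(0)=0 chase 'b': 0 ⇒ 0;  out={0}∪out(0)={0}
  fail(2) 'c': from fail(0)=0 chase 'c': 0 ⇒ 0;  out=∅∪out(0)=∅
  fail(6) 'a': from fail(0)=0 chase 'a': 0 ⇒ 0;  out=∅∪out(0)=∅
  fail(3) 'cb': from fail(2)=0 chase 'b': 0 ⇒ 1;  out=∅∪out(1)={0}
  fail(7) 'ab': from fail(6)=0 chase 'b': 0 ⇒ 1;  out=∅∪out(1)={0}
  fail(16) 'ac': from fail(6)=0 chase 'c': 0 ⇒ 2;  out=∅∪out(2)=∅
  fail(21) 'bc': from fail(1)=0 chase 'c': 0 ⇒ 2;  out={6}∪out(2)={6}
  fail(4) 'cbb': from fail(3)=1 chase 'b': 1→0 ⇒ 1;  out=∅∪out(1)={0}
  fail(8) 'abc': from fail(7)=1 chase 'c': 1 ⇒ 21;  out=∅∪out(21)={6}
  fail(12) 'abb': from fail(7)=1 chase 'b': 1→0 ⇒ 1;  out={3}∪out(1)={0,3}
  fail(13) 'cbc': from fail(3)=1 chase 'c': 1 ⇒ 21;  out=∅∪out(21)={6}
  fail(17) 'acc': from fail(16)=2 chase 'c': 2→0 ⇒ 2;  out=∅∪out(2)=∅
  fail(5) 'cbbc': from fail(4)=1 chase 'c': 1 ⇒ 21;  out={1}∪out(21)={1,6}
  fail(9) 'abcc': from fail(8)=21 chase 'c': 21→2→0 ⇒ 2;  out=∅∪out(2)=∅
  fail(14) 'cbca': from fail(13)=21 chase 'a': 21→2→0 ⇒ 6;  out=∅∪out(6)=∅
  fail(18) 'accc': from fail(17)=2 chase 'c': 2→0 ⇒ 2;  out=∅∪out(2)=∅
  fail(10) 'abccb': from fail(9)=2 chase 'b': 2 ⇒ 3;  out=∅∪out(3)={0}
  fail(15) 'cbcac': from fail(14)=6 chase 'c': 6 ⇒ 16;  out={4}∪out(16)={4}
  fail(19) 'acccc': from fail(18)=2 chase 'c': 2→0 ⇒ 2;  out=∅∪out(2)=∅
  fail(11) 'abccbc': from fail(10)=3 chase 'c': 3 ⇒ 13;  out={2}∪out(13)={2,6}
  fail(20) 'acccca': from fail(19)=2 chase 'a': 2→0 ⇒ 6;  out={5}∪out(6)={5}

Text stream:
[0] read 'c'  n0⇒n2
[1] read 'b'  n2⇒n3  ** P0@[1:1]
[2] read 'c'  n3⇒n13  ** P6@[1:2]
[3] read 'a'  n13⇒n14
[4] read 'b'  n14⇒n7 (via fail)  ** P0@[4:4]
[5] read 'b'  n7⇒n12  ** P0@[5:5],P3@[3:5]
[6] read 'b'  n12⇒n1 (via fail)  ** P0@[6:6]
[7] read 'a'  n1⇒n6 (via fail)
[8] read 'a'  n6⇒n6 (via fail)
[9] read 'b'  n6⇒n7  ** P0@[9:9]
[10] read 'c'  n7⇒n8  ** P6@[9:10]
[11] read 'c'  n8⇒n9
[12] read 'b'  n9⇒n10  ** P0@[12:12]
[13] read 'c'  n10⇒n11  ** P2@[8:13],P6@[12:13]
[14] read 'c'  n11⇒n2 (via fail)
[15] read 'a'  n2⇒n6 (via fail)
[16] read 'a'  n6⇒n6 (via fail)
[17] read 'c'  n6⇒n16
[18] read 'c'  n16⇒n17
[19] read 'c'  n17⇒n18
[20] read 'c'  n18⇒n19
[21] read 'a'  n19⇒n20  ** P5@[16:21]
[22] read 'a'  n20⇒n6 (via fail)
[23] read 'b'  n6⇒n7  ** P0@[23:23]
[24] read 'b'  n7⇒n12  ** P0@[24:24],P3@[22:24]
[25] read 'a'  n12⇒n6 (via fail)
[26] read 'c'  n6⇒n16
[27] read 'c'  n16⇒n17
[28] read 'c'  n17⇒n18
[29] read 'c'  n18⇒n19
[30] read 'a'  n19⇒n20  ** P5@[25:30]
[31] read 'a'  n20⇒n6 (via fail)
[32] read 'a'  n6⇒n6 (via fail)
[33] read 'b'  n6⇒n7  ** P0@[33:33]
[34] read 'c'  n7⇒n8  ** P6@[33:34]
[35] read 'c'  n8⇒n9
[36] read 'b'  n9⇒n10  ** P0@[36:36]
[37] read 'c'  n10⇒n11  ** P2@[32:37],P6@[36:37]
[38] read 'a'  n11⇒n14 (via fail)
[39] read 'b'  n14⇒n7 (via fail)  ** P0@[39:39]
[40] read 'c'  n7⇒n8  ** P6@[39:40]
[41] read 'c'  n8⇒n9
[42] read 'b'  n9⇒n10  ** P0@[42:42]
[43] read 'c'  n10⇒n11  ** P2@[38:43],P6@[42:43]
[44] read 'b'  n11⇒n3 (via fail)  ** P0@[44:44]
[45] read 'b'  n3⇒n4  ** P0@[45:45]
[46] read 'c'  n4⇒n5  ** P1@[43:46],P6@[45:46]
[47] read 'b'  n5⇒n3 (via fail)  ** P0@[47:47]
[48] read 'c'  n3⇒n13  ** P6@[47:48]
[49] read 'a'  n13⇒n14
[50] read 'c'  n14⇒n15  ** P4@[46:50]
[51] read 'a'  n15⇒n6 (via fail)
[52] read 'b'  n6⇒n7  ** P0@[52:52]
[53] read 'c'  n7⇒n8  ** P6@[52:53]
[54] read 'c'  n8⇒n9
[55] read 'b'  n9⇒n10  ** P0@[55:55]
[56] read 'c'  n10⇒n11  ** P2@[51:56],P6@[55:56]
[57] read 'a'  n11⇒n14 (via fail)
[58] read 'c'  n14⇒n15  ** P4@[54:58]
[59] read 'b'  n15⇒n3 (via fail)  ** P0@[59:59]
[60] read 'c'  n3⇒n13  ** P6@[59:60]
[61] read 'b'  n13⇒n3 (via fail)  ** P0@[61:61]
[62] read 'c'  n3⇒n13  ** P6@[61:62]
[63] read 'c'  n13⇒n2 (via fail)
[64] read 'b'  n2⇒n3  ** P0@[64:64]
[65] read 'c'  n3⇒n13  ** P6@[64:65]
[66] read 'a'  n13⇒n14
[67] read 'c'  n14⇒n15  ** P4@[63:67]
[68] read 'a'  n15⇒n6 (via fail)
[69] read 'b'  n6⇒n7  ** P0@[69:69]
[70] read 'c'  n7⇒n8  ** P6@[69:70]
[71] read 'c'  n8⇒n9
[72] read 'b'  n9⇒n10  ** P0@[72:72]
[73] read 'c'  n10⇒n11  ** P2@[68:73],P6@[72:73]
[74] read 'a'  n11⇒n14 (via fail)

All matches (sorted): [[1,0],[2,6],[4,0],[5,0],[5,3],[6,0],[9,0],[10,6],[12,0],[13,2],[13,6],[21,5],[23,0],[24,0],[24,3],[30,5],[33,0],[34,6],[36,0],[37,2],[37,6],[39,0],[40,6],[42,0],[43,2],[43,6],[44,0],[45,0],[46,1],[46,6],[47,0],[48,6],[50,4],[52,0],[53,6],[55,0],[56,2],[56,6],[58,4],[59,0],[60,6],[61,0],[62,6],[64,0],[65,6],[67,4],[69,0],[70,6],[72,0],[73,2],[73,6]]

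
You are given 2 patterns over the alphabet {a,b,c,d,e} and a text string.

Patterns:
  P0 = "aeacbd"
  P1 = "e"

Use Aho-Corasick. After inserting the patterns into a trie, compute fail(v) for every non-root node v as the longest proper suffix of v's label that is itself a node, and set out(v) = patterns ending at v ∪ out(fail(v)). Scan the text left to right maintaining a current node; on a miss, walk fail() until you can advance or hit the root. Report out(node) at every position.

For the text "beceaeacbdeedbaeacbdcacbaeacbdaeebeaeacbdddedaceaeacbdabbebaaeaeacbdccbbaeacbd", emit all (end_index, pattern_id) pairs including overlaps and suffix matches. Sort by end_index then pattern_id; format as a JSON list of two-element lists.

Build:
Trie (insert patterns):
  0='ε' goto a→1 e→7
  1='a' goto e→2
  2='ae' goto a→3
  3='aea' goto c→4
  4='aeac' goto b→5
  5='aeacb' goto d→6
  6='aeacbd' goto ·  ←P0
  7='e' goto ·  ←P1

Failure links (BFS by depth):
  n1('a'): parent n0 fail=0; on 'a' 0 → fail=0;  out ∅∪∅=∅
  n7('e'): parent n0 fail=0; on 'e' 0 → fail=0;  out {1}∪∅={1}
  n2('ae'): parent n1 fail=0; on 'e' 0 → fail=7;  out ∅∪{1}={1}
  n3('aea'): parent n2 fail=7; on 'a' 7→0 → fail=1;  out ∅∪∅=∅
  n4('aeac'): parent n3 fail=1; on 'c' 1→0 → fail=0;  out ∅∪∅=∅
  n5('aeacb'): parent n4 fail=0; on 'b' 0 → fail=0;  out ∅∪∅=∅
  n6('aeacbd'): parent n5 fail=0; on 'd' 0 → fail=0;  out {0}∪∅={0}

Run:
[0] read 'b'  n0⇒n0
[1] read 'e'  n0⇒n7  ** P1@[1:1]
[2] read 'c'  n7⇒n0 (fail-walked)
[3] read 'e'  n0⇒n7  ** P1@[3:3]
[4] read 'a'  n7⇒n1 (fail-walked)
[5] read 'e'  n1⇒n2  ** P1@[5:5]
[6] read 'a'  n2⇒n3
[7] read 'c'  n3⇒n4
[8] read 'b'  n4⇒n5
[9] read 'd'  n5⇒n6  ** P0@[4:9]
[10] read 'e'  n6⇒n7 (fail-walked)  ** P1@[10:10]
[11] read 'e'  n7⇒n7 (fail-walked)  ** P1@[11:11]
[12] read 'd'  n7⇒n0 (fail-walked)
[13] read 'b'  n0⇒n0
[14] read 'a'  n0⇒n1
[15] read 'e'  n1⇒n2  ** P1@[15:15]
[16] read 'a'  n2⇒n3
[17] read 'c'  n3⇒n4
[18] read 'b'  n4⇒n5
[19] read 'd'  n5⇒n6  ** P0@[14:19]
[20] read 'c'  n6⇒n0 (fail-walked)
[21] read 'a'  n0⇒n1
[22] read 'c'  n1⇒n0 (fail-walked)
[23] read 'b'  n0⇒n0
[24] read 'a'  n0⇒n1
[25] read 'e'  n1⇒n2  ** P1@[25:25]
[26] read 'a'  n2⇒n3
[27] read 'c'  n3⇒n4
[28] read 'b'  n4⇒n5
[29] read 'd'  n5⇒n6  ** P0@[24:29]
[30] read 'a'  n6⇒n1 (fail-walked)
[31] read 'e'  n1⇒n2  ** P1@[31:31]
[32] read 'e'  n2⇒n7 (fail-walked)  ** P1@[32:32]
[33] read 'b'  n7⇒n0 (fail-walked)
[34] read 'e'  n0⇒n7  ** P1@[34:34]
[35] read 'a'  n7⇒n1 (fail-walked)
[36] read 'e'  n1⇒n2  ** P1@[36:36]
[37] read 'a'  n2⇒n3
[38] read 'c'  n3⇒n4
[39] read 'b'  n4⇒n5
[40] read 'd'  n5⇒n6  ** P0@[35:40]
[41] read 'd'  n6⇒n0 (fail-walked)
[42] read 'd'  n0⇒n0
[43] read 'e'  n0⇒n7  ** P1@[43:43]
[44] read 'd'  n7⇒n0 (fail-walked)
[45] read 'a'  n0⇒n1
[46] read 'c'  n1⇒n0 (fail-walked)
[47] read 'e'  n0⇒n7  ** P1@[47:47]
[48] read 'a'  n7⇒n1 (fail-walked)
[49] read 'e'  n1⇒n2  ** P1@[49:49]
[50] read 'a'  n2⇒n3
[51] read 'c'  n3⇒n4
[52] read 'b'  n4⇒n5
[53] read 'd'  n5⇒n6  ** P0@[48:53]
[54] read 'a'  n6⇒n1 (fail-walked)
[55] read 'b'  n1⇒n0 (fail-walked)
[56] read 'b'  n0⇒n0
[57] read 'e'  n0⇒n7  ** P1@[57:57]
[58] read 'b'  n7⇒n0 (fail-walked)
[59] read 'a'  n0⇒n1
[60] read 'a'  n1⇒n1 (fail-walked)
[61] read 'e'  n1⇒n2  ** P1@[61:61]
[62] read 'a'  n2⇒n3
[63] read 'e'  n3⇒n2 (fail-walked)  ** P1@[63:63]
[64] read 'a'  n2⇒n3
[65] read 'c'  n3⇒n4
[66] read 'b'  n4⇒n5
[67] read 'd'  n5⇒n6  ** P0@[62:67]
[68] read 'c'  n6⇒n0 (fail-walked)
[69] read 'c'  n0⇒n0
[70] read 'b'  n0⇒n0
[71] read 'b'  n0⇒n0
[72] read 'a'  n0⇒n1
[73] read 'e'  n1⇒n2  ** P1@[73:73]
[74] read 'a'  n2⇒n3
[75] read 'c'  n3⇒n4
[76] read 'b'  n4⇒n5
[77] read 'd'  n5⇒n6  ** P0@[72:77]

Result: [[1,1],[3,1],[5,1],[9,0],[10,1],[11,1],[15,1],[19,0],[25,1],[29,0],[31,1],[32,1],[34,1],[36,1],[40,0],[43,1],[47,1],[49,1],[53,0],[57,1],[61,1],[63,1],[67,0],[73,1],[77,0]]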